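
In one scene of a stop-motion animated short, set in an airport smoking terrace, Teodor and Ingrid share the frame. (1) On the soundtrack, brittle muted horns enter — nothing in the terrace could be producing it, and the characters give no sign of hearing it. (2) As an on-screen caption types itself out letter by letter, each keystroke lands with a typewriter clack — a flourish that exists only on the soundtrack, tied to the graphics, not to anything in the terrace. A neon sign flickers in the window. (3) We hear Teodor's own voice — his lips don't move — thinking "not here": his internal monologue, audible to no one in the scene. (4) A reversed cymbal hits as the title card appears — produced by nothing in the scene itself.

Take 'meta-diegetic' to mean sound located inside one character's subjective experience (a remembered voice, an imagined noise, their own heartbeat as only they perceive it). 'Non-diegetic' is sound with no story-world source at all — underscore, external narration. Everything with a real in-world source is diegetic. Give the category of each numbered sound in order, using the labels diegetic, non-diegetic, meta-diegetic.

non-diegetic, non-diegetic, meta-diegetic, non-diegetic

Sound (1): it has no source in the story world and no character can hear it — it's underscore, so non-diegetic.
(2) the caption isn't part of the story world, so neither is the sound tied to it → non-diegetic.
(3) Teodor's thought-voice: a private mental sound no other character can hear → meta-diegetic.
(4) is non-diegetic: it's a sound-design accent with no in-world source; no one in the scene can hear it.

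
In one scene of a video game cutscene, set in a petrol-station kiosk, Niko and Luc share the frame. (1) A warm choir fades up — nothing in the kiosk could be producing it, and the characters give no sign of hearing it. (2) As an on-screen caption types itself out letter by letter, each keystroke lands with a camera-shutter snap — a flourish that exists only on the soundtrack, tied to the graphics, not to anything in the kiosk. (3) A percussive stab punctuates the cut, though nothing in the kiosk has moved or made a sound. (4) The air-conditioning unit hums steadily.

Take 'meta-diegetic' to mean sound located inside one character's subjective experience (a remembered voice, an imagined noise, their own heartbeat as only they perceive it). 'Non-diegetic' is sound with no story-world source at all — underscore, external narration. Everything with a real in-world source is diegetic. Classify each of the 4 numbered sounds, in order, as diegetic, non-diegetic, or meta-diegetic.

non-diegetic, non-diegetic, non-diegetic, diegetic

(1) is non-diegetic: it has no source in the story world and no character can hear it — it's underscore.
(2) is non-diegetic: sound married to a title/caption — outside the diegesis by definition.
(3) it's a sound-design accent with no in-world source; no one in the scene can hear it → non-diegetic.
Sound (4): ambient/room sound belonging to the story's physical space, so diegetic.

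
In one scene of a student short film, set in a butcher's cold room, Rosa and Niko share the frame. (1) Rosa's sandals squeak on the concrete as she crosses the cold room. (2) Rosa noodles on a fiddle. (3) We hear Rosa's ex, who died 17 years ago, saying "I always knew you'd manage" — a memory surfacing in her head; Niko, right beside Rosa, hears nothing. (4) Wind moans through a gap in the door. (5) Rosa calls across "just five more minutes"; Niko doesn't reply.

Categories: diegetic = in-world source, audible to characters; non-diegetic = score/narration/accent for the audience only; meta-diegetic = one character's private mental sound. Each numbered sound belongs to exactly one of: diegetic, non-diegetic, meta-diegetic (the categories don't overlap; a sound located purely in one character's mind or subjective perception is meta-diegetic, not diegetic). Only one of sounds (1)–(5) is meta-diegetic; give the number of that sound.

3

(1) is diegetic: a character's body making contact with the set — an in-world sound.
Sound (2): a character is playing a fiddle on screen, so diegetic.
(3) a remembered line, private to Rosa — not present in the room, not audible to Niko → meta-diegetic.
(4) is diegetic: wind is part of the location's real environment.
Sound (5): Rosa is a character speaking aloud in the scene, so diegetic.
Only (3) is meta-diegetic.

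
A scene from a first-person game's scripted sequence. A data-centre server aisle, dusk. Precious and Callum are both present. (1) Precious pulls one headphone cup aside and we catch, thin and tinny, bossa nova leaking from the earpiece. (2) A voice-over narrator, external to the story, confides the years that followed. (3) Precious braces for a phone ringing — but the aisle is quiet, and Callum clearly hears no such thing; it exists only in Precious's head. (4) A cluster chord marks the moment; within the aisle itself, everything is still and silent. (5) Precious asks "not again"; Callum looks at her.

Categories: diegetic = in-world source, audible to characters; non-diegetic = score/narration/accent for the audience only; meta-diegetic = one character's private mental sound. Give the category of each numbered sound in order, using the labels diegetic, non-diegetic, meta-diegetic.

(1) the headphones are an on-screen source → diegetic.
Sound (2): the narrator exists outside the story world, addressing only the audience, so non-diegetic.
(3) is meta-diegetic: Precious alone 'hears' it — an imagined sound, not present in the space.
Sound (4): it's a sound-design accent with no in-world source; no one in the scene can hear it, so non-diegetic.
(5) is diegetic: spoken by a character present in the story world.

diegetic, non-diegetic, meta-diegetic, non-diegetic, diegetic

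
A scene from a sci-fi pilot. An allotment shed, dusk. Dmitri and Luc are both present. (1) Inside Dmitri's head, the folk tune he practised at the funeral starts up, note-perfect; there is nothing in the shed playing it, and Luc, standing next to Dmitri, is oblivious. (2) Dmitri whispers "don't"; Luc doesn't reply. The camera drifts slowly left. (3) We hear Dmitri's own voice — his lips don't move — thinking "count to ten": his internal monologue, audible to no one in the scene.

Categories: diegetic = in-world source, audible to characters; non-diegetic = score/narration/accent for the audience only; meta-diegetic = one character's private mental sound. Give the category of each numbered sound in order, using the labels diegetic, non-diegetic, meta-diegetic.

meta-diegetic, diegetic, meta-diegetic

Sound (1): the music is a memory playing inside Dmitri's mind alone; no real-world source, Luc can't hear it, so meta-diegetic.
(2) spoken by a character present in the story world → diegetic.
(3) is meta-diegetic: it's Dmitri's unspoken thought, heard only by the audience via his subjectivity.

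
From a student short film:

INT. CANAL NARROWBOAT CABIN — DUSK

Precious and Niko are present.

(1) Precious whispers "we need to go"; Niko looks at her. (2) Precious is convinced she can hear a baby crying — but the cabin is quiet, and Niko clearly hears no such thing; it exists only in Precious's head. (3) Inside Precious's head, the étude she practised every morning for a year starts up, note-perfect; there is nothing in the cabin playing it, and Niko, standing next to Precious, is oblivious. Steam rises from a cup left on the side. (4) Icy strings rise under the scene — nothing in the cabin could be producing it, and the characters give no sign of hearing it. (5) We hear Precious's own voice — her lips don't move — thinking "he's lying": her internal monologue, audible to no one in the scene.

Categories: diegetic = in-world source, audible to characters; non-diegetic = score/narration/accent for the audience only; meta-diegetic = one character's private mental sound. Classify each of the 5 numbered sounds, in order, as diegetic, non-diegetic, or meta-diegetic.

diegetic, meta-diegetic, meta-diegetic, non-diegetic, meta-diegetic

(1) spoken by a character present in the story world → diegetic.
(2) is meta-diegetic: the sound is imagined by Precious; nothing in the story world is producing it and Niko can't hear it.
(3) is meta-diegetic: the music is a memory playing inside Precious's mind alone; no real-world source, Niko can't hear it.
(4) is non-diegetic: score with no on-screen or off-screen source; it exists for the audience alone.
Sound (5): internal monologue — inside Precious's mind, not spoken into the scene, so meta-diegetic.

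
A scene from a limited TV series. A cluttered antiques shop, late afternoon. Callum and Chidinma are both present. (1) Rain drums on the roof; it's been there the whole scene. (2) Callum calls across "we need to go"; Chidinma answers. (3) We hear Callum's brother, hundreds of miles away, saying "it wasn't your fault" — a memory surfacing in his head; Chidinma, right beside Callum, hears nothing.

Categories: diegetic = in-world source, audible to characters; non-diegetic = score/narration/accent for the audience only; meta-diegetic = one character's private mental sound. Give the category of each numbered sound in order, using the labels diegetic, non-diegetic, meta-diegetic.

diegetic, diegetic, meta-diegetic

(1) rain is part of the location's real environment → diegetic.
(2) on-screen dialogue — Callum speaks and Chidinma is there to hear → diegetic.
(3) it's Callum's recollection rendered as sound; the other character can't hear it → meta-diegetic.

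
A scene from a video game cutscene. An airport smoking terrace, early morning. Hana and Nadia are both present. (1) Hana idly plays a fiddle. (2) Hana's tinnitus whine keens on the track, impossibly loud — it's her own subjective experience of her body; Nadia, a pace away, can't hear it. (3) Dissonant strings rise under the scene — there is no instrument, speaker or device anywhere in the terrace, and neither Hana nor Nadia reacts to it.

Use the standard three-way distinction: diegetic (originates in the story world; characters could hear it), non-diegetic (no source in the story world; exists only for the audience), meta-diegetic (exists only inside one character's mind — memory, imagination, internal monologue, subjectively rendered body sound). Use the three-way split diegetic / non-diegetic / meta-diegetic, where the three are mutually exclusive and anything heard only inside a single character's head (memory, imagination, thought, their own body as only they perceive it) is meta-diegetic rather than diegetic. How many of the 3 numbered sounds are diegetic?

1

(1) a character is playing a fiddle on screen → diegetic.
Sound (2): it's Hana's internal bodily sensation rendered as sound; only Hana 'hears' it, so meta-diegetic.
Sound (3): nothing in the terrace produces it and the characters don't hear it — pure soundtrack, so non-diegetic.
Diegetic: (1) — that's 1.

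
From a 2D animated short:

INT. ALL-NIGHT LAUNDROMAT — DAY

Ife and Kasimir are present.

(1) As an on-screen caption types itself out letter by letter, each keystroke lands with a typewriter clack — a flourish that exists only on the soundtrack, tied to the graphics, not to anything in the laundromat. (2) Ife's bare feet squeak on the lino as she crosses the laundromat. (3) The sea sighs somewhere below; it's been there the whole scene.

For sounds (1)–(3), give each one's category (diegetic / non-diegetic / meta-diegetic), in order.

(1) the caption isn't part of the story world, so neither is the sound tied to it → non-diegetic.
(2) a character's body making contact with the set — an in-world sound → diegetic.
Sound (3): the sea is part of the location's real environment, so diegetic.

non-diegetic, diegetic, diegetic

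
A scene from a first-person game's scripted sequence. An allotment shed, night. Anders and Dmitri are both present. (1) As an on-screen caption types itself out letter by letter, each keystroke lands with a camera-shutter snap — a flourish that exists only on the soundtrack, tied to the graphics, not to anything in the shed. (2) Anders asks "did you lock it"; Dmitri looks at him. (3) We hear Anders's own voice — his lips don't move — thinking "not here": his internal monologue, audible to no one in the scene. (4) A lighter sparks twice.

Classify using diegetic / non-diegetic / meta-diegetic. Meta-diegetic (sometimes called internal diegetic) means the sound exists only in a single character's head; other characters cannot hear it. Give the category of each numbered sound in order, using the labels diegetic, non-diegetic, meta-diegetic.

non-diegetic, diegetic, meta-diegetic, diegetic

Sound (1): the caption isn't part of the story world, so neither is the sound tied to it, so non-diegetic.
Sound (2): on-screen dialogue — Anders speaks and Dmitri is there to hear, so diegetic.
(3) is meta-diegetic: Anders's thought-voice: a private mental sound no other character can hear.
(4) is diegetic: the sound comes from a lighter physically present in the location.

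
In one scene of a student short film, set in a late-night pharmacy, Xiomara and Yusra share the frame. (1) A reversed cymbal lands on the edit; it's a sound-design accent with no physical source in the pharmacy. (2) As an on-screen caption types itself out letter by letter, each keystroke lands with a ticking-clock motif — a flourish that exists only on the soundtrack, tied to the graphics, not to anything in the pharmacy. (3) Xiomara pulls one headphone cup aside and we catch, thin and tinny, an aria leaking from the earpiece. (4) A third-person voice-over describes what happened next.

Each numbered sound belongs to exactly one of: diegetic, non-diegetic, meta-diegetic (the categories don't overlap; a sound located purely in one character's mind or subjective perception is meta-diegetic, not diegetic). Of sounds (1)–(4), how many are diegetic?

1

Sound (1): an editorial stinger — it belongs to the cut, not the story world, so non-diegetic.
Sound (2): it accompanies on-screen graphics, not anything inside the story world, so non-diegetic.
Sound (3): the earpiece is a real device on Xiomara's head — source music, so diegetic.
(4) is non-diegetic: external voice-over — not a character, not heard by anyone in the scene.
Diegetic: (3) — that's 1.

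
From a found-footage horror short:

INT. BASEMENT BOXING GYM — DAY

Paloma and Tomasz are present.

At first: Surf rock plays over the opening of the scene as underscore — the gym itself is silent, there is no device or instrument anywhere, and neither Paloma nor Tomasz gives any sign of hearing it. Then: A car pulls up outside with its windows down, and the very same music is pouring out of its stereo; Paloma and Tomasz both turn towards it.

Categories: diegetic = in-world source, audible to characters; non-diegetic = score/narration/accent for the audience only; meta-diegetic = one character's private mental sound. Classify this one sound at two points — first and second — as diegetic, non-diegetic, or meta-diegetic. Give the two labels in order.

First: no in-world source exists and no character can hear it — underscore → non-diegetic.
Second: the car stereo is now a real source in the story world and the characters hear it → diegetic.

non-diegetic, diegetic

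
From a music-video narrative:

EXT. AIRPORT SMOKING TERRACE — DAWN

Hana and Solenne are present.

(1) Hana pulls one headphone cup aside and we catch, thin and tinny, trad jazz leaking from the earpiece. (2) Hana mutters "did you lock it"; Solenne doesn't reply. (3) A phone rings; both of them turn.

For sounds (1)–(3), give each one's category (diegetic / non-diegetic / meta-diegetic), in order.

(1) is diegetic: the earpiece is a real device on Hana's head — source music.
Sound (2): on-screen dialogue — Hana speaks and Solenne is there to hear, so diegetic.
(3) is diegetic: the sound comes from a phone physically present in the location.

diegetic, diegetic, diegetic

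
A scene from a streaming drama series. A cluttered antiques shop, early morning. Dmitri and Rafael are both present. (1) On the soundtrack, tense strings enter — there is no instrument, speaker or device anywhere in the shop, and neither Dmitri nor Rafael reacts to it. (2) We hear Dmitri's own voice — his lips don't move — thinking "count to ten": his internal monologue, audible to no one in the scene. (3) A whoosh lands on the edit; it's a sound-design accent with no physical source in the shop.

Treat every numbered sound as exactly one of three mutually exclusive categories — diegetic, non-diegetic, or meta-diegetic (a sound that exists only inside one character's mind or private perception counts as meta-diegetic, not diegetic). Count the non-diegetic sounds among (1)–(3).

Sound (1): it has no source in the story world and no character can hear it — it's underscore, so non-diegetic.
Sound (2): internal monologue — inside Dmitri's mind, not spoken into the scene, so meta-diegetic.
Sound (3): an editorial stinger — it belongs to the cut, not the story world, so non-diegetic.
Non-diegetic: (1), (3) — that's 2.

2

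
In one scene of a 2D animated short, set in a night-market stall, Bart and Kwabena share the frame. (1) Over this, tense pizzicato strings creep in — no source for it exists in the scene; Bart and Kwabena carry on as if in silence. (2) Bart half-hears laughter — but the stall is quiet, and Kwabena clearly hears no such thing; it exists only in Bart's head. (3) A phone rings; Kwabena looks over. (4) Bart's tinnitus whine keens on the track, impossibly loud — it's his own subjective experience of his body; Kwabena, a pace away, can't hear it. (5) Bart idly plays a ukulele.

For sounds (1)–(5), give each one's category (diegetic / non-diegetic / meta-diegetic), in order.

(1) is non-diegetic: nothing in the stall produces it and the characters don't hear it — pure soundtrack.
(2) subjective to Bart: the stall is silent and Kwabena hears nothing → meta-diegetic.
Sound (3): the sound comes from a phone physically present in the location, so diegetic.
(4) it's Bart's internal bodily sensation rendered as sound; only Bart 'hears' it → meta-diegetic.
Sound (5): the instrument and the performer are both in the scene, so diegetic.

non-diegetic, meta-diegetic, diegetic, meta-diegetic, diegetic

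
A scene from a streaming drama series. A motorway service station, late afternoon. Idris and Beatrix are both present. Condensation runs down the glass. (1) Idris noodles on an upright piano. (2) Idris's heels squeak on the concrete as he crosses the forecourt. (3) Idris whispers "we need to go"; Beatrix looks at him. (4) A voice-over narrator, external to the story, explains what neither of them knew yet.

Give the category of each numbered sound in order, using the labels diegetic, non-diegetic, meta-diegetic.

diegetic, diegetic, diegetic, non-diegetic

Sound (1): Idris is producing the music live, in the story world, so diegetic.
Sound (2): a character's body making contact with the set — an in-world sound, so diegetic.
Sound (3): Idris is a character speaking aloud in the scene, so diegetic.
(4) is non-diegetic: the narrator exists outside the story world, addressing only the audience.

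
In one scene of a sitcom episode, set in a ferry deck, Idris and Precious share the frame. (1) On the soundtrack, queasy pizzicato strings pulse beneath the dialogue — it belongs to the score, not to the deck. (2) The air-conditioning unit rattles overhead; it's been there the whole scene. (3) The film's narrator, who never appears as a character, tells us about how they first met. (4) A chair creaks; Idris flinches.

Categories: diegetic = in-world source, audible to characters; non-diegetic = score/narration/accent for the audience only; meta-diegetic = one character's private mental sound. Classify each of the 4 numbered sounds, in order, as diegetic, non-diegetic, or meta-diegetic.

(1) is non-diegetic: score with no on-screen or off-screen source; it exists for the audience alone.
(2) is diegetic: the air-conditioning unit is part of the location's real environment.
(3) is non-diegetic: commentary laid over the scene from outside the fiction.
Sound (4): the sound comes from a chair physically present in the location, so diegetic.

non-diegetic, diegetic, non-diegetic, diegetic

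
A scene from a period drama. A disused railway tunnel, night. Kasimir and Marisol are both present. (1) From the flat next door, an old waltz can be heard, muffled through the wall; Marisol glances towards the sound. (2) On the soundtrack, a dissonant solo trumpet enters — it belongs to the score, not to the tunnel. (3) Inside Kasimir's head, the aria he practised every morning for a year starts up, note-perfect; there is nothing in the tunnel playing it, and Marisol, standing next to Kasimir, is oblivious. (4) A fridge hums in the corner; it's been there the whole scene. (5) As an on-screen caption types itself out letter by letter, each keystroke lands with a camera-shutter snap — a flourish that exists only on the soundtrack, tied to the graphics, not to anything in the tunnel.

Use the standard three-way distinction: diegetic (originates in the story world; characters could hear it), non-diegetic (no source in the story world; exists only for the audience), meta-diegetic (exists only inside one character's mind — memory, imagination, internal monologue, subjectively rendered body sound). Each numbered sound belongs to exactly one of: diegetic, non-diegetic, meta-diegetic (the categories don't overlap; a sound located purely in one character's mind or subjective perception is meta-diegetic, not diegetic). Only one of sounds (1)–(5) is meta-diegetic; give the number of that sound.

3

(1) is diegetic: off-screen diegetic: the source is out of frame but still in the story's space.
(2) is non-diegetic: nothing in the tunnel produces it and the characters don't hear it — pure soundtrack.
Sound (3): the music is a memory playing inside Kasimir's mind alone; no real-world source, Marisol can't hear it, so meta-diegetic.
(4) is diegetic: ambient/room sound belonging to the story's physical space.
Sound (5): the caption isn't part of the story world, so neither is the sound tied to it, so non-diegetic.
Only (3) is meta-diegetic.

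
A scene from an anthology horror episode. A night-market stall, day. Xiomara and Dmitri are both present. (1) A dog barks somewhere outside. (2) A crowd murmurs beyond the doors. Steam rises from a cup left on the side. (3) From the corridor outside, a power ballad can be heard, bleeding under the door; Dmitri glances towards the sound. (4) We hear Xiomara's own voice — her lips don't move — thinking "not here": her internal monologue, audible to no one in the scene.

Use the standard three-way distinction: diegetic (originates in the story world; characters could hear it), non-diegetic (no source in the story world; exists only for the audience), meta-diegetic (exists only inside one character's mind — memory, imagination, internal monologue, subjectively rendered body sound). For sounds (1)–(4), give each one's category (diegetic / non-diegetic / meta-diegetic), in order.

diegetic, diegetic, diegetic, meta-diegetic

Sound (1): an in-world source (a dog); characters could hear it, so diegetic.
(2) is diegetic: a crowd is part of the location's real environment.
Sound (3): the music has an off-screen but real-world source and a character hears it, so diegetic.
Sound (4): internal monologue — inside Xiomara's mind, not spoken into the scene, so meta-diegetic.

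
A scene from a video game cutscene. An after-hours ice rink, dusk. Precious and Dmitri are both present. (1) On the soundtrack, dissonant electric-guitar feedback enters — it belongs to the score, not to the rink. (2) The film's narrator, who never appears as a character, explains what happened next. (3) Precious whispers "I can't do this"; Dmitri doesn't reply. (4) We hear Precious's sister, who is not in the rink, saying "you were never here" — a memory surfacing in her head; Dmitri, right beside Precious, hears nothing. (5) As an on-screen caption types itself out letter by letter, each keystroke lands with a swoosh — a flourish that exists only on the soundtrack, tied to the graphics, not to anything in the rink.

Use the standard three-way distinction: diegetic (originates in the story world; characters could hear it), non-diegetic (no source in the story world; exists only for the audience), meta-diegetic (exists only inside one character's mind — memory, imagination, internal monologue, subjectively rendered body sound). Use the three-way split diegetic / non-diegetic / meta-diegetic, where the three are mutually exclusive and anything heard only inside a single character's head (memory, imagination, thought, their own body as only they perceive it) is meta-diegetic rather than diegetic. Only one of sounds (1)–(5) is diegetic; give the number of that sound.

(1) it has no source in the story world and no character can hear it — it's underscore → non-diegetic.
(2) is non-diegetic: commentary laid over the scene from outside the fiction.
(3) is diegetic: Precious is a character speaking aloud in the scene.
Sound (4): a remembered line, private to Precious — not present in the room, not audible to Dmitri, so meta-diegetic.
(5) is non-diegetic: the caption isn't part of the story world, so neither is the sound tied to it.
Only (3) is diegetic.

3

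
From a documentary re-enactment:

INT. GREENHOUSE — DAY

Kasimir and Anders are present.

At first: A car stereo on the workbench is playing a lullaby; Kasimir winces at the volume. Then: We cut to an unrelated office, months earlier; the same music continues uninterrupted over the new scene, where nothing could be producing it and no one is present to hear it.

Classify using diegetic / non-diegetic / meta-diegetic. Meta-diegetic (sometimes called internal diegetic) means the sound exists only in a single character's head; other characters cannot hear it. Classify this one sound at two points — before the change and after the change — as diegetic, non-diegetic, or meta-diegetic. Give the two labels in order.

diegetic, non-diegetic

Before the change: a car stereo is a real in-scene source and Kasimir reacts to it → diegetic.
After the change: there is no longer any in-world source and no one can hear it — it has become underscore → non-diegetic.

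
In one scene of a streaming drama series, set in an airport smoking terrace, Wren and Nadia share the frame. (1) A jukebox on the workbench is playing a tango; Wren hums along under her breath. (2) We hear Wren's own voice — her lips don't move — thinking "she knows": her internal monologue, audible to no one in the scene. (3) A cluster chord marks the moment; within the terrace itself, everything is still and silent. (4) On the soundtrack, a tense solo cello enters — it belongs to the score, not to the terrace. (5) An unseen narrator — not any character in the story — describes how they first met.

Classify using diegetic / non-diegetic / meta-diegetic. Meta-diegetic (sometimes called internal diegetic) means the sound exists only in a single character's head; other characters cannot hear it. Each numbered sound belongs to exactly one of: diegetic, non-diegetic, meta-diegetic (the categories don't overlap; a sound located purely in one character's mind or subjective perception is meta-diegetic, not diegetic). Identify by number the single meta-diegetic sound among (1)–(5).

Sound (1): a jukebox is a physical source in the scene and Wren reacts to it, so diegetic.
(2) is meta-diegetic: Wren's thought-voice: a private mental sound no other character can hear.
(3) is non-diegetic: an editorial stinger — it belongs to the cut, not the story world.
Sound (4): score with no on-screen or off-screen source; it exists for the audience alone, so non-diegetic.
(5) is non-diegetic: the narrator exists outside the story world, addressing only the audience.
Only (2) is meta-diegetic.

2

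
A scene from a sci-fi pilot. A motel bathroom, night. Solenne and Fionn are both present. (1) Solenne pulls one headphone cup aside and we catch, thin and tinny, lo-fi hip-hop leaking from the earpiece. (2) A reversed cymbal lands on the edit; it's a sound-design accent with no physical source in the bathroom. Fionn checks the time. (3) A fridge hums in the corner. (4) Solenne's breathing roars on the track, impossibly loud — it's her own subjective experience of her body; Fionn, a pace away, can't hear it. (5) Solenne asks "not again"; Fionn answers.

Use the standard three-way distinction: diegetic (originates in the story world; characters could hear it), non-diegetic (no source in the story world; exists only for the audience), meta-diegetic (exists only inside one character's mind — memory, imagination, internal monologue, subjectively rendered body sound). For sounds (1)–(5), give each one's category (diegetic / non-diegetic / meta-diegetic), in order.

(1) is diegetic: the earpiece is a real device on Solenne's head — source music.
Sound (2): an editorial stinger — it belongs to the cut, not the story world, so non-diegetic.
Sound (3): it's the actual ambient sound of the location, so diegetic.
(4) it's Solenne's internal bodily sensation rendered as sound; only Solenne 'hears' it → meta-diegetic.
(5) spoken by a character present in the story world → diegetic.

diegetic, non-diegetic, diegetic, meta-diegetic, diegetic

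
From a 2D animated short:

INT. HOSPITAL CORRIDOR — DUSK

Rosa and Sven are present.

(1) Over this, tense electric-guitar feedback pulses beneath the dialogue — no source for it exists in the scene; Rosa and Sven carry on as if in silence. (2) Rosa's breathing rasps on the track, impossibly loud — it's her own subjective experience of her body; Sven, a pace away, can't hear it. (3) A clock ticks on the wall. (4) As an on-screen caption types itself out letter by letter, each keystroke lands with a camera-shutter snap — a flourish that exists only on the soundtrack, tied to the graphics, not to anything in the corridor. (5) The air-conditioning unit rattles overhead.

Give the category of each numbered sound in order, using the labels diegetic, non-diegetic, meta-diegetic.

non-diegetic, meta-diegetic, diegetic, non-diegetic, diegetic

(1) nothing in the corridor produces it and the characters don't hear it — pure soundtrack → non-diegetic.
(2) a subjective body sound — Rosa's private perception, inaudible to Sven → meta-diegetic.
(3) a clock is a real object/event in the scene's world → diegetic.
Sound (4): it accompanies on-screen graphics, not anything inside the story world, so non-diegetic.
(5) the air-conditioning unit is part of the location's real environment → diegetic.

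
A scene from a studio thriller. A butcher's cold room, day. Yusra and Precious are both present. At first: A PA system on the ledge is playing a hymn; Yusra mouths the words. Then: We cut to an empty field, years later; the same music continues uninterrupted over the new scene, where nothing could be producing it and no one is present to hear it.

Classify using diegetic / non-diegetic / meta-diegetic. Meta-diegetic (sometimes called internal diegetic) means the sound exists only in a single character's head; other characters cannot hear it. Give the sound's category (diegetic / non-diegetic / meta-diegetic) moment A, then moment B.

diegetic, non-diegetic

Moment A: a PA system is a real in-scene source and Yusra reacts to it → diegetic.
Moment B: there is no longer any in-world source and no one can hear it — it has become underscore → non-diegetic.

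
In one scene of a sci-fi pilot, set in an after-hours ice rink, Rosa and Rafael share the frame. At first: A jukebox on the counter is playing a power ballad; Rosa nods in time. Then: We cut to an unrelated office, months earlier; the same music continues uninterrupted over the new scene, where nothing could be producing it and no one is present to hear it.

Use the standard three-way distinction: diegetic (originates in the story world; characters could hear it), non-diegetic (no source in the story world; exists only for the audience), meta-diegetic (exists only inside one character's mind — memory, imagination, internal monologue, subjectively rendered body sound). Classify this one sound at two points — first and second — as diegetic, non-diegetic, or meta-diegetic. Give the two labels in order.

First: a jukebox is a real in-scene source and Rosa reacts to it → diegetic.
Second: there is no longer any in-world source and no one can hear it — it has become underscore → non-diegetic.

diegetic, non-diegetic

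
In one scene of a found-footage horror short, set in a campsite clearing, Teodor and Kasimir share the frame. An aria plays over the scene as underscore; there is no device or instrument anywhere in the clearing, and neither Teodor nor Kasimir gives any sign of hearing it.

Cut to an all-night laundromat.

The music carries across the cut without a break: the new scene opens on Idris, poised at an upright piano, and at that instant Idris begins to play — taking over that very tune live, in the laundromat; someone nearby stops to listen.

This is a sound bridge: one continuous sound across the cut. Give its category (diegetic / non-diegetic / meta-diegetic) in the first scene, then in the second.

non-diegetic, diegetic

Scene one: there's no in-world source anywhere and no character hears it — underscore for the audience only → non-diegetic.
Scene two: from the moment Idris starts playing, the tune is being performed on an upright piano inside the story world and another character hears it → diegetic.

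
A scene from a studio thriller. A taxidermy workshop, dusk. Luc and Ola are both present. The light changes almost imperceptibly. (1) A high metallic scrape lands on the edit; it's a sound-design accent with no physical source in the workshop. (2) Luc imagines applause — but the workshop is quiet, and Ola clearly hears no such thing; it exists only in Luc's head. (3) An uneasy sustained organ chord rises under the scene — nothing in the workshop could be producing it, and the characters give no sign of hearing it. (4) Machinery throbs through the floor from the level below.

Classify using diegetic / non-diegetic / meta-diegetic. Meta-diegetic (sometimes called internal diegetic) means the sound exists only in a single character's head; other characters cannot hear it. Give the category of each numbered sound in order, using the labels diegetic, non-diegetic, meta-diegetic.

non-diegetic, meta-diegetic, non-diegetic, diegetic

(1) is non-diegetic: it's a sound-design accent with no in-world source; no one in the scene can hear it.
(2) the sound is imagined by Luc; nothing in the story world is producing it and Ola can't hear it → meta-diegetic.
(3) is non-diegetic: score with no on-screen or off-screen source; it exists for the audience alone.
Sound (4): it's the actual ambient sound of the location, so diegetic.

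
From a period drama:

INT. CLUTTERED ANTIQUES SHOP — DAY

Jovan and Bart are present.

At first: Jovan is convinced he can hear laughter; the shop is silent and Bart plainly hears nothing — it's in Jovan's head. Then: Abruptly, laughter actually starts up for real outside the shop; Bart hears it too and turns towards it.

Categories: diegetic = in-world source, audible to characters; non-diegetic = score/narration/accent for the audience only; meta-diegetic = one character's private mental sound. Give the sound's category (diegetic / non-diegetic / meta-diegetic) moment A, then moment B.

Moment A: only Jovan 'hears' it — imagined, in his mind → meta-diegetic.
Moment B: now there's a real external source and Bart hears it too — in the story world → diegetic.

meta-diegetic, diegetic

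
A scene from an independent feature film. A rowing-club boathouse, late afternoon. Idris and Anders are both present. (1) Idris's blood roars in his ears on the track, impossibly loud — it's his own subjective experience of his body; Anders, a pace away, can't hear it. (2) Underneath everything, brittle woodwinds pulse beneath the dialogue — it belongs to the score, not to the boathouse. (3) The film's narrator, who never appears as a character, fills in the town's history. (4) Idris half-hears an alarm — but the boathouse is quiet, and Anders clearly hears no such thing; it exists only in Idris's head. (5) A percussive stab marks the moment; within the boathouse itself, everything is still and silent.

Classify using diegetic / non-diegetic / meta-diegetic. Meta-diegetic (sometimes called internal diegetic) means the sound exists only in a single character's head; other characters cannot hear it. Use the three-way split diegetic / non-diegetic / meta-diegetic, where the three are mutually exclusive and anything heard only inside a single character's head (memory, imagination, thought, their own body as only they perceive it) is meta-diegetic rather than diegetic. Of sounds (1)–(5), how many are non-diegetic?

(1) is meta-diegetic: a subjective body sound — Idris's private perception, inaudible to Anders.
(2) is non-diegetic: it has no source in the story world and no character can hear it — it's underscore.
Sound (3): the narrator exists outside the story world, addressing only the audience, so non-diegetic.
Sound (4): the sound is imagined by Idris; nothing in the story world is producing it and Anders can't hear it, so meta-diegetic.
Sound (5): an editorial stinger — it belongs to the cut, not the story world, so non-diegetic.
So 3 of the 5 are non-diegetic: (2), (3), (5).

3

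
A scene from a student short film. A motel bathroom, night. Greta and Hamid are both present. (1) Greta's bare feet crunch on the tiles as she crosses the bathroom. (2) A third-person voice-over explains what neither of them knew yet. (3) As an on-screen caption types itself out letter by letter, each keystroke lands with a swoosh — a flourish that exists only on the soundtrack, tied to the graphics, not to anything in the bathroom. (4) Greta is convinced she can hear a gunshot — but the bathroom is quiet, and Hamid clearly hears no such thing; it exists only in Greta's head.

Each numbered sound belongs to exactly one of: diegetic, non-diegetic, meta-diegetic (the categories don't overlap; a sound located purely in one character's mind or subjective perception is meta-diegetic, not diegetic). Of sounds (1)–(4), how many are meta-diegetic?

1

(1) is diegetic: it's the physical sound of Greta moving in the space.
Sound (2): commentary laid over the scene from outside the fiction, so non-diegetic.
(3) the caption isn't part of the story world, so neither is the sound tied to it → non-diegetic.
(4) is meta-diegetic: subjective to Greta: the bathroom is silent and Hamid hears nothing.
So 1 of the 4 is meta-diegetic: (4).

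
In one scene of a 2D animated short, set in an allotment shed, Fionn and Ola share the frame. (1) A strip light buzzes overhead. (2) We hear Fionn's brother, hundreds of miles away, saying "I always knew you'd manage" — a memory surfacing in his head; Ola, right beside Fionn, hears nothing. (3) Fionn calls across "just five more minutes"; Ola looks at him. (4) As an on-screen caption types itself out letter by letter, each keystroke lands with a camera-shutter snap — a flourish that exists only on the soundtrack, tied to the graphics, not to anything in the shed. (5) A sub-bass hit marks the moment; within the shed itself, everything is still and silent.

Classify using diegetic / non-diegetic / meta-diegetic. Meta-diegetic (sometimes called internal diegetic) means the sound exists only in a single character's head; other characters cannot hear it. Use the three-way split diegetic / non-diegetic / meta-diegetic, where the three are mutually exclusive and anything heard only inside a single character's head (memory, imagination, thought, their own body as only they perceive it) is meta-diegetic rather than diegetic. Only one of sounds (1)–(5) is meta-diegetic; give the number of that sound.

Sound (1): a strip light is part of the location's real environment, so diegetic.
(2) is meta-diegetic: it's Fionn's recollection rendered as sound; the other character can't hear it.
Sound (3): Fionn is a character speaking aloud in the scene, so diegetic.
Sound (4): the caption isn't part of the story world, so neither is the sound tied to it, so non-diegetic.
(5) is non-diegetic: an editorial stinger — it belongs to the cut, not the story world.
Only (2) is meta-diegetic.

2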